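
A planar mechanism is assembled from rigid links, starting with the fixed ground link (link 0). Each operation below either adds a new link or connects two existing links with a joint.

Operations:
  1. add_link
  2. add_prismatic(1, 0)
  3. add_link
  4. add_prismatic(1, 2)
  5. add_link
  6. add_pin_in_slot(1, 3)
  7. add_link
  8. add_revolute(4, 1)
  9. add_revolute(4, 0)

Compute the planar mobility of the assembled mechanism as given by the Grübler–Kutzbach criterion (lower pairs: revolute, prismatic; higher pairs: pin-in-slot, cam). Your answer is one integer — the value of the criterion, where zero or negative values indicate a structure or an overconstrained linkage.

M = 3

L=1 J1=0 J2=0
add link → L=2 J1=0 J2=0
P@1,0 dof=1 J1 → L=2 J1=1 J2=0
add link → L=3 J1=1 J2=0
P@1,2 dof=1 J1 → L=3 J1=2 J2=0
add link → L=4 J1=2 J2=0
PS@1,3 dof=2 J2 → L=4 J1=2 J2=1
add link → L=5 J1=2 J2=1
R@4,1 dof=1 J1 → L=5 J1=3 J2=1
R@4,0 dof=1 J1 → L=5 J1=4 J2=1
M=3(L−1)−2J1−J2=3·4−2·4−1=3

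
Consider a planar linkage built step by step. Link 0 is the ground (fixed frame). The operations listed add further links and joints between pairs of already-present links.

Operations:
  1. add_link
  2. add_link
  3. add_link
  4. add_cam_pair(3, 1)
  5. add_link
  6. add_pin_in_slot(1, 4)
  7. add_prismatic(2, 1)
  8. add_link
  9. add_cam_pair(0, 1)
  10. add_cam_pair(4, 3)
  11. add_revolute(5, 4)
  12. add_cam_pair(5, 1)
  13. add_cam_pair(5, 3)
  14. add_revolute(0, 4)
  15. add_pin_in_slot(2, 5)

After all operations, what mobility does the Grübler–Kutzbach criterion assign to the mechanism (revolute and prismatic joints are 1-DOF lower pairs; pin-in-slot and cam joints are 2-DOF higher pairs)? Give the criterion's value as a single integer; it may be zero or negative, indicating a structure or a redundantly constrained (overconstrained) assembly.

L=1 J1=0 J2=0
add link → L=2 J1=0 J2=0
add link → L=3 J1=0 J2=0
add link → L=4 J1=0 J2=0
C@3,1 dof=2 J2 → L=4 J1=0 J2=1
add link → L=5 J1=0 J2=1
PS@1,4 dof=2 J2 → L=5 J1=0 J2=2
P@2,1 dof=1 J1 → L=5 J1=1 J2=2
add link → L=6 J1=1 J2=2
C@0,1 dof=2 J2 → L=6 J1=1 J2=3
C@4,3 dof=2 J2 → L=6 J1=1 J2=4
R@5,4 dof=1 J1 → L=6 J1=2 J2=4
C@5,1 dof=2 J2 → L=6 J1=2 J2=5
C@5,3 dof=2 J2 → L=6 J1=2 J2=6
R@0,4 dof=1 J1 → L=6 J1=3 J2=6
PS@2,5 dof=2 J2 → L=6 J1=3 J2=7
M=3(L−1)−2J1−J2=3·5−2·3−7=2

M = 2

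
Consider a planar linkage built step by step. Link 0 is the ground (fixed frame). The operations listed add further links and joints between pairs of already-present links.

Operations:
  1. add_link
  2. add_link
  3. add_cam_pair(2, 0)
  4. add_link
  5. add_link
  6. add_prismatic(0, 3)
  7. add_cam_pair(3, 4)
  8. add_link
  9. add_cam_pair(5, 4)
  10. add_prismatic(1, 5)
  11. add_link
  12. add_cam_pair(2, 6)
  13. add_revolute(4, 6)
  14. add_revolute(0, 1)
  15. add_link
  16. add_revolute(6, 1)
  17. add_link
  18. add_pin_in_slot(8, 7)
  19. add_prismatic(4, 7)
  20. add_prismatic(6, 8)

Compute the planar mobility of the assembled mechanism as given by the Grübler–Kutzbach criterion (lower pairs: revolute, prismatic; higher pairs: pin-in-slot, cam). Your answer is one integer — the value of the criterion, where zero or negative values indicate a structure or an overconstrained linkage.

(L,J1,J2)=(1,0,0); link0 fixed
link1: (2,0,0)
link2: (3,0,0)
C 2-0 [J2]: (3,0,1)
link3: (4,0,1)
link4: (5,0,1)
P 0-3 [J1]: (5,1,1)
C 3-4 [J2]: (5,1,2)
link5: (6,1,2)
C 5-4 [J2]: (6,1,3)
P 1-5 [J1]: (6,2,3)
link6: (7,2,3)
C 2-6 [J2]: (7,2,4)
R 4-6 [J1]: (7,3,4)
R 0-1 [J1]: (7,4,4)
link7: (8,4,4)
R 6-1 [J1]: (8,5,4)
link8: (9,5,4)
PS 8-7 [J2]: (9,5,5)
P 4-7 [J1]: (9,6,5)
P 6-8 [J1]: (9,7,5)
Grübler: 3·8 − 2·7 − 5 = 5

M = 5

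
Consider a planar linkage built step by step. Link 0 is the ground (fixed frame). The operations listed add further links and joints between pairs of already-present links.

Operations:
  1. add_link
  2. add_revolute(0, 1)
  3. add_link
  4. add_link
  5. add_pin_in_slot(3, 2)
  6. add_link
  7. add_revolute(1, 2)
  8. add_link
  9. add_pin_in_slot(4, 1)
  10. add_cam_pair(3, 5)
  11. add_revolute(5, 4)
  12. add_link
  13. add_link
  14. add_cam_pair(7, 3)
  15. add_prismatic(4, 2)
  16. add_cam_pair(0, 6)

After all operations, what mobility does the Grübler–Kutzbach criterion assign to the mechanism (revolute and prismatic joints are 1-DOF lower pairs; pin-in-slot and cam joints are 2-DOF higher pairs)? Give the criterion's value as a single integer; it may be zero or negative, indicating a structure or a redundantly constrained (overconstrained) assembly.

[1;0;0] (link 0 is ground)
L+ [2;0;0]
R(0,1)∈J1 [2;1;0]
L+ [3;1;0]
L+ [4;1;0]
PS(3,2)∈J2 [4;1;1]
L+ [5;1;1]
R(1,2)∈J1 [5;2;1]
L+ [6;2;1]
PS(4,1)∈J2 [6;2;2]
C(3,5)∈J2 [6;2;3]
R(5,4)∈J1 [6;3;3]
L+ [7;3;3]
L+ [8;3;3]
C(7,3)∈J2 [8;3;4]
P(4,2)∈J1 [8;4;4]
C(0,6)∈J2 [8;4;5]
mobility = 21 − 8 − 5 = 8

M = 8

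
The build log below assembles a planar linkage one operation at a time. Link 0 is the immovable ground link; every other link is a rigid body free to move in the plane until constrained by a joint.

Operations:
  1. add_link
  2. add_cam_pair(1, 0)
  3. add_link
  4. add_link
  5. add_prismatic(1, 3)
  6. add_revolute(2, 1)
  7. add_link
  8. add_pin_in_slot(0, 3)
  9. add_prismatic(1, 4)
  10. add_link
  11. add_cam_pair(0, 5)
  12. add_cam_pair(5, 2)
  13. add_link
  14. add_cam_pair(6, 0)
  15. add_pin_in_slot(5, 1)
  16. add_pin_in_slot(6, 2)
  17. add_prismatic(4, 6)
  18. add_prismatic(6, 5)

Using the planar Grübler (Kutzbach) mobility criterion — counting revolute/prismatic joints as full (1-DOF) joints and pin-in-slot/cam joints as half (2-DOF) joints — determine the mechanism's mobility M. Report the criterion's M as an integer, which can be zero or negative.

(L,J1,J2)=(1,0,0); link0 fixed
link1: (2,0,0)
C 1-0 [J2]: (2,0,1)
link2: (3,0,1)
link3: (4,0,1)
P 1-3 [J1]: (4,1,1)
R 2-1 [J1]: (4,2,1)
link4: (5,2,1)
PS 0-3 [J2]: (5,2,2)
P 1-4 [J1]: (5,3,2)
link5: (6,3,2)
C 0-5 [J2]: (6,3,3)
C 5-2 [J2]: (6,3,4)
link6: (7,3,4)
C 6-0 [J2]: (7,3,5)
PS 5-1 [J2]: (7,3,6)
PS 6-2 [J2]: (7,3,7)
P 4-6 [J1]: (7,4,7)
P 6-5 [J1]: (7,5,7)
Grübler: 3·6 − 2·5 − 7 = 1

M = 1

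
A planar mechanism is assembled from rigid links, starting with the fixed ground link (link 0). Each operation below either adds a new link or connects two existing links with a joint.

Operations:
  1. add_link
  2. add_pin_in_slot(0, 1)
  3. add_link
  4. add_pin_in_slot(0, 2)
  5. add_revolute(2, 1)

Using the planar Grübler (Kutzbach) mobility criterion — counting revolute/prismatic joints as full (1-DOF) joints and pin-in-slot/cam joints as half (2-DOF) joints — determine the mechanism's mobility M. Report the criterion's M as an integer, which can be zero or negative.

L=1 J1=0 J2=0
add link → L=2 J1=0 J2=0
PS@0,1 dof=2 J2 → L=2 J1=0 J2=1
add link → L=3 J1=0 J2=1
PS@0,2 dof=2 J2 → L=3 J1=0 J2=2
R@2,1 dof=1 J1 → L=3 J1=1 J2=2
M=3(L−1)−2J1−J2=3·2−2·1−2=2

M = 2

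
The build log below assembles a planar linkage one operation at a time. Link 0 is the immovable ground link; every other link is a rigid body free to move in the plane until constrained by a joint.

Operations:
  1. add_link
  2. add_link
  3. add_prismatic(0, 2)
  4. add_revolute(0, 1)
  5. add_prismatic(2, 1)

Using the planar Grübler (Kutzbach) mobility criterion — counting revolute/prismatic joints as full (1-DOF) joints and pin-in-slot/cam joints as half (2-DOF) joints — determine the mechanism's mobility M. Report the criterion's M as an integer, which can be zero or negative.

L=1 J1=0 J2=0
add link → L=2 J1=0 J2=0
add link → L=3 J1=0 J2=0
P@0,2 dof=1 J1 → L=3 J1=1 J2=0
R@0,1 dof=1 J1 → L=3 J1=2 J2=0
P@2,1 dof=1 J1 → L=3 J1=3 J2=0
M=3(L−1)−2J1−J2=3·2−2·3−0=0

M = 0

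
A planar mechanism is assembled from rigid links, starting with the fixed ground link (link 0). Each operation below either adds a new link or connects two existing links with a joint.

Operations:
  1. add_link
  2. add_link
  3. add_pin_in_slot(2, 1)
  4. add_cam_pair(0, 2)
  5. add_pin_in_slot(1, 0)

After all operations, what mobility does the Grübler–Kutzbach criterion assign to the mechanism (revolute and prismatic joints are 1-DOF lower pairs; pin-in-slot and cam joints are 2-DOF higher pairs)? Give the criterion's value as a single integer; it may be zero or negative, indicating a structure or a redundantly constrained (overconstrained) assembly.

ground; <1,0,0>
#1 <2,0,0>
#2 <3,0,0>
PS:2↔1 J2 <3,0,1>
C:0↔2 J2 <3,0,2>
PS:1↔0 J2 <3,0,3>
3×2 − 2×0 − 1×3 = 3

M = 3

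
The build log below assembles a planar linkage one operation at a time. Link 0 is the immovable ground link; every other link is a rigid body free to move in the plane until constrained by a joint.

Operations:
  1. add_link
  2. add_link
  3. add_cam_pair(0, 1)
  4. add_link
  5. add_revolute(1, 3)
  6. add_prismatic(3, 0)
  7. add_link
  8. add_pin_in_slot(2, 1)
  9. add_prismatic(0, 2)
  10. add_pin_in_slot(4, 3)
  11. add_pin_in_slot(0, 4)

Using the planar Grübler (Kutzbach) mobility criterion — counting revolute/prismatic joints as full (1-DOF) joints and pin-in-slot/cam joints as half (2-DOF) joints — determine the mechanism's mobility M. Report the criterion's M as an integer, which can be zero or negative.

M = 2

(L,J1,J2)=(1,0,0); link0 fixed
link1: (2,0,0)
link2: (3,0,0)
C 0-1 [J2]: (3,0,1)
link3: (4,0,1)
R 1-3 [J1]: (4,1,1)
P 3-0 [J1]: (4,2,1)
link4: (5,2,1)
PS 2-1 [J2]: (5,2,2)
P 0-2 [J1]: (5,3,2)
PS 4-3 [J2]: (5,3,3)
PS 0-4 [J2]: (5,3,4)
Grübler: 3·4 − 2·3 − 4 = 2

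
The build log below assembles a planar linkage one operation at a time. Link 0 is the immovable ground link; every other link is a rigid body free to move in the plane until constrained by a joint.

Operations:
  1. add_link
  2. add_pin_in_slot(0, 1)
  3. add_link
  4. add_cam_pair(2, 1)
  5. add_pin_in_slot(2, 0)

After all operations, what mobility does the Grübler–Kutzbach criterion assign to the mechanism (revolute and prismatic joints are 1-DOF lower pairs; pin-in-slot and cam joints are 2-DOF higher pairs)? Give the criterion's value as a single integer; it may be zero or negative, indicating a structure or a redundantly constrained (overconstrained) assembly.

[1;0;0] (link 0 is ground)
L+ [2;0;0]
PS(0,1)∈J2 [2;0;1]
L+ [3;0;1]
C(2,1)∈J2 [3;0;2]
PS(2,0)∈J2 [3;0;3]
mobility = 6 − 0 − 3 = 3

M = 3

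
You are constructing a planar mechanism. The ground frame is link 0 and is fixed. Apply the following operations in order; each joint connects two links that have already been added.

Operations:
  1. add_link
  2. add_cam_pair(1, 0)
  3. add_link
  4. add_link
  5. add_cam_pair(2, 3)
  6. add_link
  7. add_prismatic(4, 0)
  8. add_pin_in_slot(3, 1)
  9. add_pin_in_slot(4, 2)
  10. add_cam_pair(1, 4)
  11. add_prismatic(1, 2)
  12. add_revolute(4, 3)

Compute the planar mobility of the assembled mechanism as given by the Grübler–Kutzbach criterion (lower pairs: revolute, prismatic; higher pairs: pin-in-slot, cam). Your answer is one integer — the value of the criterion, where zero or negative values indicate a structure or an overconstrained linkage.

(L,J1,J2)=(1,0,0); link0 fixed
link1: (2,0,0)
C 1-0 [J2]: (2,0,1)
link2: (3,0,1)
link3: (4,0,1)
C 2-3 [J2]: (4,0,2)
link4: (5,0,2)
P 4-0 [J1]: (5,1,2)
PS 3-1 [J2]: (5,1,3)
PS 4-2 [J2]: (5,1,4)
C 1-4 [J2]: (5,1,5)
P 1-2 [J1]: (5,2,5)
R 4-3 [J1]: (5,3,5)
Grübler: 3·4 − 2·3 − 5 = 1

M = 1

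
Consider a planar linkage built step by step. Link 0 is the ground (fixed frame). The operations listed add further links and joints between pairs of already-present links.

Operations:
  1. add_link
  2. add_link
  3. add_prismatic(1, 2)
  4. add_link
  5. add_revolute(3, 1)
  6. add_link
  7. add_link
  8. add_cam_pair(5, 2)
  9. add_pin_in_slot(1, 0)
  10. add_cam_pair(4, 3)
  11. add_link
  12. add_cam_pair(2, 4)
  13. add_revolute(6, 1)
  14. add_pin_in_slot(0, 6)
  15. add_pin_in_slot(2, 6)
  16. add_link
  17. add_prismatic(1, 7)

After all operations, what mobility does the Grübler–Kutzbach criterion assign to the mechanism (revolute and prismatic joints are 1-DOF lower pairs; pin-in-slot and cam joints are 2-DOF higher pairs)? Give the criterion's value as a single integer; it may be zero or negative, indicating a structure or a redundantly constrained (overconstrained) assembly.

link 0 = ground. State L|J1|J2 = 1|0|0
+link1  2|0|0
+link2  3|0|0
P(1,2) f=1→J1  3|1|0
+link3  4|1|0
R(3,1) f=1→J1  4|2|0
+link4  5|2|0
+link5  6|2|0
C(5,2) f=2→J2  6|2|1
PS(1,0) f=2→J2  6|2|2
C(4,3) f=2→J2  6|2|3
+link6  7|2|3
C(2,4) f=2→J2  7|2|4
R(6,1) f=1→J1  7|3|4
PS(0,6) f=2→J2  7|3|5
PS(2,6) f=2→J2  7|3|6
+link7  8|3|6
P(1,7) f=1→J1  8|4|6
M = 3(8−1)−2·4−6 = 21−8−6 = 7

M = 7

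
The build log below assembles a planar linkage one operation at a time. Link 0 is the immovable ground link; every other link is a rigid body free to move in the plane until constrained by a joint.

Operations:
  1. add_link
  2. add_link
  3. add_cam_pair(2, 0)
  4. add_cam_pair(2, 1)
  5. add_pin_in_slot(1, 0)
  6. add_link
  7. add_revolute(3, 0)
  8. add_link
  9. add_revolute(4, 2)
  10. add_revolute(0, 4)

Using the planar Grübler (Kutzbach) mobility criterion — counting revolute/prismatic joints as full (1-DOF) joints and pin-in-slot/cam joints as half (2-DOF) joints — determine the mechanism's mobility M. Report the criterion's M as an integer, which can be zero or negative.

ground; <1,0,0>
#1 <2,0,0>
#2 <3,0,0>
C:2↔0 J2 <3,0,1>
C:2↔1 J2 <3,0,2>
PS:1↔0 J2 <3,0,3>
#3 <4,0,3>
R:3↔0 J1 <4,1,3>
#4 <5,1,3>
R:4↔2 J1 <5,2,3>
R:0↔4 J1 <5,3,3>
3×4 − 2×3 − 1×3 = 3

M = 3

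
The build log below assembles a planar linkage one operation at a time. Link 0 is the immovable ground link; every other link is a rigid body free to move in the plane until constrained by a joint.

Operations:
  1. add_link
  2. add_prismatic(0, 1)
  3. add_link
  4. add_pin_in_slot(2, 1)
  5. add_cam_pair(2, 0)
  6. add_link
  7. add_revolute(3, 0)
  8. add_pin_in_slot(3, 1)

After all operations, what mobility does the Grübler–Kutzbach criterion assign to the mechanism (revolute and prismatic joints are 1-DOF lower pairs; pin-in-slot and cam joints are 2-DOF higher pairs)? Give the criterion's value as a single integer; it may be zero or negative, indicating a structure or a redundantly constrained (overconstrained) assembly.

M = 2

[1;0;0] (link 0 is ground)
L+ [2;0;0]
P(0,1)∈J1 [2;1;0]
L+ [3;1;0]
PS(2,1)∈J2 [3;1;1]
C(2,0)∈J2 [3;1;2]
L+ [4;1;2]
R(3,0)∈J1 [4;2;2]
PS(3,1)∈J2 [4;2;3]
mobility = 9 − 4 − 3 = 2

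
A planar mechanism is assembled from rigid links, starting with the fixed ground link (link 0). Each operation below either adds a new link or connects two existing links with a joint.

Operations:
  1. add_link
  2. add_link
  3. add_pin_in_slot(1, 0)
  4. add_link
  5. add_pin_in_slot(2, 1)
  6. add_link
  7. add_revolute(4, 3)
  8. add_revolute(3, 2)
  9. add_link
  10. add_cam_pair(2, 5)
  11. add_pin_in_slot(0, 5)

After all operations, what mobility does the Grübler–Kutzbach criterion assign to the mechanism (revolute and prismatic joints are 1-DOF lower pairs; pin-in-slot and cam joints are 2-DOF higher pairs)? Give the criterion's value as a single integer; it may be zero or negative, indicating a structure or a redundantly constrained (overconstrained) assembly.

M = 7

(L,J1,J2)=(1,0,0); link0 fixed
link1: (2,0,0)
link2: (3,0,0)
PS 1-0 [J2]: (3,0,1)
link3: (4,0,1)
PS 2-1 [J2]: (4,0,2)
link4: (5,0,2)
R 4-3 [J1]: (5,1,2)
R 3-2 [J1]: (5,2,2)
link5: (6,2,2)
C 2-5 [J2]: (6,2,3)
PS 0-5 [J2]: (6,2,4)
Grübler: 3·5 − 2·2 − 4 = 7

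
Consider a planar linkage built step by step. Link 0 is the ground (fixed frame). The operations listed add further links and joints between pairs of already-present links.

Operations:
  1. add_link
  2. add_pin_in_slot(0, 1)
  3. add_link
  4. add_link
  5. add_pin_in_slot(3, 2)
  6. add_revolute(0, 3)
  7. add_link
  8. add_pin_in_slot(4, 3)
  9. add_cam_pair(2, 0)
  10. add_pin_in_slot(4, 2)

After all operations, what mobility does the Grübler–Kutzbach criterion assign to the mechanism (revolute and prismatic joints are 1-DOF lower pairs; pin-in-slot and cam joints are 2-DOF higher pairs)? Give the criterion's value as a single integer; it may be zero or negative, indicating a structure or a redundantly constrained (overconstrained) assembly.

L=1 J1=0 J2=0
add link → L=2 J1=0 J2=0
PS@0,1 dof=2 J2 → L=2 J1=0 J2=1
add link → L=3 J1=0 J2=1
add link → L=4 J1=0 J2=1
PS@3,2 dof=2 J2 → L=4 J1=0 J2=2
R@0,3 dof=1 J1 → L=4 J1=1 J2=2
add link → L=5 J1=1 J2=2
PS@4,3 dof=2 J2 → L=5 J1=1 J2=3
C@2,0 dof=2 J2 → L=5 J1=1 J2=4
PS@4,2 dof=2 J2 → L=5 J1=1 J2=5
M=3(L−1)−2J1−J2=3·4−2·1−5=5

M = 5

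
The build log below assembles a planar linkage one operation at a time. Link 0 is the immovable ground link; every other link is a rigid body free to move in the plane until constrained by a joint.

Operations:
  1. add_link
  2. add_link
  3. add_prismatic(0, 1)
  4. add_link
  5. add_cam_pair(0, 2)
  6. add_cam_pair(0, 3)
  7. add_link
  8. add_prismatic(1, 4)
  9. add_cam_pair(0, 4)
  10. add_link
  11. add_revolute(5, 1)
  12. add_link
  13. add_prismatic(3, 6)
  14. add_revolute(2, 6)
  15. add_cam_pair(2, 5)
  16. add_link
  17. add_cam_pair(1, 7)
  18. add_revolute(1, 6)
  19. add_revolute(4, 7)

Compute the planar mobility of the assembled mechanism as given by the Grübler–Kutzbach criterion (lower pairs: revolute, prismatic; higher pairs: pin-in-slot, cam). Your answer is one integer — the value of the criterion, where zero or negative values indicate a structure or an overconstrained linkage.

M = 2

[1;0;0] (link 0 is ground)
L+ [2;0;0]
L+ [3;0;0]
P(0,1)∈J1 [3;1;0]
L+ [4;1;0]
C(0,2)∈J2 [4;1;1]
C(0,3)∈J2 [4;1;2]
L+ [5;1;2]
P(1,4)∈J1 [5;2;2]
C(0,4)∈J2 [5;2;3]
L+ [6;2;3]
R(5,1)∈J1 [6;3;3]
L+ [7;3;3]
P(3,6)∈J1 [7;4;3]
R(2,6)∈J1 [7;5;3]
C(2,5)∈J2 [7;5;4]
L+ [8;5;4]
C(1,7)∈J2 [8;5;5]
R(1,6)∈J1 [8;6;5]
R(4,7)∈J1 [8;7;5]
mobility = 21 − 14 − 5 = 2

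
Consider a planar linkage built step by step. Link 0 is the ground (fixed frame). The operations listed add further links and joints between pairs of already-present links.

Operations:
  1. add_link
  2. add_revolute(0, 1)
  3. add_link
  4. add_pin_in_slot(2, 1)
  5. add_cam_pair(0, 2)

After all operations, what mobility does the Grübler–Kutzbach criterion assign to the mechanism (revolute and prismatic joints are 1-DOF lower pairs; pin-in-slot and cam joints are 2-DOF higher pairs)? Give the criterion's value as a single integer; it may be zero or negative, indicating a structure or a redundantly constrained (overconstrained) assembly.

M = 2

link 0 = ground. State L|J1|J2 = 1|0|0
+link1  2|0|0
R(0,1) f=1→J1  2|1|0
+link2  3|1|0
PS(2,1) f=2→J2  3|1|1
C(0,2) f=2→J2  3|1|2
M = 3(3−1)−2·1−2 = 6−2−2 = 2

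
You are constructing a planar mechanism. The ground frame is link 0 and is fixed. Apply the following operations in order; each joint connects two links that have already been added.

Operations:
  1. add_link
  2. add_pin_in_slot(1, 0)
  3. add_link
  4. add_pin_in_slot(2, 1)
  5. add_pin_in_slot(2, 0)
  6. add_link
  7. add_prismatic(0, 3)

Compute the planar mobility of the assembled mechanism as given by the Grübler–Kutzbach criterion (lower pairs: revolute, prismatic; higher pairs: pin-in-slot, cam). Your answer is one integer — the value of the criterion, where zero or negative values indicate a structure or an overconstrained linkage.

M = 4

(L,J1,J2)=(1,0,0); link0 fixed
link1: (2,0,0)
PS 1-0 [J2]: (2,0,1)
link2: (3,0,1)
PS 2-1 [J2]: (3,0,2)
PS 2-0 [J2]: (3,0,3)
link3: (4,0,3)
P 0-3 [J1]: (4,1,3)
Grübler: 3·3 − 2·1 − 3 = 4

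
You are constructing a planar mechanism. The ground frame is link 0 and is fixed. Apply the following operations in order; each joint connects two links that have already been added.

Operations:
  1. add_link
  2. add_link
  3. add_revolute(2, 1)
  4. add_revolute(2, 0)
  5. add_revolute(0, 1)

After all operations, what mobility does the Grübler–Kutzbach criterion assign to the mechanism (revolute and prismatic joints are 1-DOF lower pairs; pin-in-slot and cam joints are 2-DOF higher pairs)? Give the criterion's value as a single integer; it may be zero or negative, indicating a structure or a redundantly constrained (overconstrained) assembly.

[1;0;0] (link 0 is ground)
L+ [2;0;0]
L+ [3;0;0]
R(2,1)∈J1 [3;1;0]
R(2,0)∈J1 [3;2;0]
R(0,1)∈J1 [3;3;0]
mobility = 6 − 6 − 0 = 0

M = 0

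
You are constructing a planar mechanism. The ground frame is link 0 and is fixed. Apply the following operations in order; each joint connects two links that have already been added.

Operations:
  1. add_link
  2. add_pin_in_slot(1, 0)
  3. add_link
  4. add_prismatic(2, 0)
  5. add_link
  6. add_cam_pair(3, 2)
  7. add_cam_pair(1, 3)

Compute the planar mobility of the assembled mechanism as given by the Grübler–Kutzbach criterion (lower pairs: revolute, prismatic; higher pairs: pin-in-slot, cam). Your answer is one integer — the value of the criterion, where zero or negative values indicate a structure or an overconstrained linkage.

M = 4

link 0 = ground. State L|J1|J2 = 1|0|0
+link1  2|0|0
PS(1,0) f=2→J2  2|0|1
+link2  3|0|1
P(2,0) f=1→J1  3|1|1
+link3  4|1|1
C(3,2) f=2→J2  4|1|2
C(1,3) f=2→J2  4|1|3
M = 3(4−1)−2·1−3 = 9−2−3 = 4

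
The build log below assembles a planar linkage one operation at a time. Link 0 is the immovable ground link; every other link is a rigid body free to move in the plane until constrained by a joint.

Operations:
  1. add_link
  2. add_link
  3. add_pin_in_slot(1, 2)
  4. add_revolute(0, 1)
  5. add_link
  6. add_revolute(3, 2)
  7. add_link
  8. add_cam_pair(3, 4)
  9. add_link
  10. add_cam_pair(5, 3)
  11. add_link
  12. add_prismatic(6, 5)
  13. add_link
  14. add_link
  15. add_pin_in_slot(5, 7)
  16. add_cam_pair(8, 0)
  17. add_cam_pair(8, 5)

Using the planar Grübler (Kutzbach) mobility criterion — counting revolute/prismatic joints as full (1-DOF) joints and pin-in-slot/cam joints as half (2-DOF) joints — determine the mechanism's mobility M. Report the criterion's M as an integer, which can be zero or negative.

L=1 J1=0 J2=0
add link → L=2 J1=0 J2=0
add link → L=3 J1=0 J2=0
PS@1,2 dof=2 J2 → L=3 J1=0 J2=1
R@0,1 dof=1 J1 → L=3 J1=1 J2=1
add link → L=4 J1=1 J2=1
R@3,2 dof=1 J1 → L=4 J1=2 J2=1
add link → L=5 J1=2 J2=1
C@3,4 dof=2 J2 → L=5 J1=2 J2=2
add link → L=6 J1=2 J2=2
C@5,3 dof=2 J2 → L=6 J1=2 J2=3
add link → L=7 J1=2 J2=3
P@6,5 dof=1 J1 → L=7 J1=3 J2=3
add link → L=8 J1=3 J2=3
add link → L=9 J1=3 J2=3
PS@5,7 dof=2 J2 → L=9 J1=3 J2=4
C@8,0 dof=2 J2 → L=9 J1=3 J2=5
C@8,5 dof=2 J2 → L=9 J1=3 J2=6
M=3(L−1)−2J1−J2=3·8−2·3−6=12

M = 12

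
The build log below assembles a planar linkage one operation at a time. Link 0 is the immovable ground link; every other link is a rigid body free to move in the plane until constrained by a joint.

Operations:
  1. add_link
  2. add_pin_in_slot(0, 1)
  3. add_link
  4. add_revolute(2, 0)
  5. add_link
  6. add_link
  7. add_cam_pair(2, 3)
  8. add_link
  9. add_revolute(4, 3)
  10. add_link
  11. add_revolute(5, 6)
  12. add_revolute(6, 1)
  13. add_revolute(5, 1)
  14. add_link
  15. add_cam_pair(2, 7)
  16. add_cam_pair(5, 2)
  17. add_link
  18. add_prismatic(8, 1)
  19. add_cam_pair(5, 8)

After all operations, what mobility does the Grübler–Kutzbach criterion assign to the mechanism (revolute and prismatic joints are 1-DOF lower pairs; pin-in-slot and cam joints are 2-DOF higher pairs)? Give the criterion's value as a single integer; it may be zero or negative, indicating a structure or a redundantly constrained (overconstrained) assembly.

ground; <1,0,0>
#1 <2,0,0>
PS:0↔1 J2 <2,0,1>
#2 <3,0,1>
R:2↔0 J1 <3,1,1>
#3 <4,1,1>
#4 <5,1,1>
C:2↔3 J2 <5,1,2>
#5 <6,1,2>
R:4↔3 J1 <6,2,2>
#6 <7,2,2>
R:5↔6 J1 <7,3,2>
R:6↔1 J1 <7,4,2>
R:5↔1 J1 <7,5,2>
#7 <8,5,2>
C:2↔7 J2 <8,5,3>
C:5↔2 J2 <8,5,4>
#8 <9,5,4>
P:8↔1 J1 <9,6,4>
C:5↔8 J2 <9,6,5>
3×8 − 2×6 − 1×5 = 7

M = 7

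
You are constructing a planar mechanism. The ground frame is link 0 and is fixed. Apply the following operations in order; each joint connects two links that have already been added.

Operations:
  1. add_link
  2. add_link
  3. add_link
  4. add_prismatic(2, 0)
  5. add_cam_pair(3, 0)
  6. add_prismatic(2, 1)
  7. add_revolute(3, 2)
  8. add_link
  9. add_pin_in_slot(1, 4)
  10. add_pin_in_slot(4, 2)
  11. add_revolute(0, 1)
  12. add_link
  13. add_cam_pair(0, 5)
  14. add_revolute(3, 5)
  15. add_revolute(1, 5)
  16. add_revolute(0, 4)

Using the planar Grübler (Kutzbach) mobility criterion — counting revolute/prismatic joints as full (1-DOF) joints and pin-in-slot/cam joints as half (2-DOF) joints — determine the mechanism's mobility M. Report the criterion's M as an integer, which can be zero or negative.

M = -3

link 0 = ground. State L|J1|J2 = 1|0|0
+link1  2|0|0
+link2  3|0|0
+link3  4|0|0
P(2,0) f=1→J1  4|1|0
C(3,0) f=2→J2  4|1|1
P(2,1) f=1→J1  4|2|1
R(3,2) f=1→J1  4|3|1
+link4  5|3|1
PS(1,4) f=2→J2  5|3|2
PS(4,2) f=2→J2  5|3|3
R(0,1) f=1→J1  5|4|3
+link5  6|4|3
C(0,5) f=2→J2  6|4|4
R(3,5) f=1→J1  6|5|4
R(1,5) f=1→J1  6|6|4
R(0,4) f=1→J1  6|7|4
M = 3(6−1)−2·7−4 = 15−14−4 = -3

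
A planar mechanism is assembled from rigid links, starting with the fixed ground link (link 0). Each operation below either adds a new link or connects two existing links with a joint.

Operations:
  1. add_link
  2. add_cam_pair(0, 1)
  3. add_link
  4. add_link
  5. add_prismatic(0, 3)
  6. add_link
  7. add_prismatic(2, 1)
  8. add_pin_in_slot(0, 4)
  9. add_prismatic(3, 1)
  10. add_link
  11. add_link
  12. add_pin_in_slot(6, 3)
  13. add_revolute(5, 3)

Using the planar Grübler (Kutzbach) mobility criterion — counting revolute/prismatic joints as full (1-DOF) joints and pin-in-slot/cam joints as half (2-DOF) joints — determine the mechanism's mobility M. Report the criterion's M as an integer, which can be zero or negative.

(L,J1,J2)=(1,0,0); link0 fixed
link1: (2,0,0)
C 0-1 [J2]: (2,0,1)
link2: (3,0,1)
link3: (4,0,1)
P 0-3 [J1]: (4,1,1)
link4: (5,1,1)
P 2-1 [J1]: (5,2,1)
PS 0-4 [J2]: (5,2,2)
P 3-1 [J1]: (5,3,2)
link5: (6,3,2)
link6: (7,3,2)
PS 6-3 [J2]: (7,3,3)
R 5-3 [J1]: (7,4,3)
Grübler: 3·6 − 2·4 − 3 = 7

M = 7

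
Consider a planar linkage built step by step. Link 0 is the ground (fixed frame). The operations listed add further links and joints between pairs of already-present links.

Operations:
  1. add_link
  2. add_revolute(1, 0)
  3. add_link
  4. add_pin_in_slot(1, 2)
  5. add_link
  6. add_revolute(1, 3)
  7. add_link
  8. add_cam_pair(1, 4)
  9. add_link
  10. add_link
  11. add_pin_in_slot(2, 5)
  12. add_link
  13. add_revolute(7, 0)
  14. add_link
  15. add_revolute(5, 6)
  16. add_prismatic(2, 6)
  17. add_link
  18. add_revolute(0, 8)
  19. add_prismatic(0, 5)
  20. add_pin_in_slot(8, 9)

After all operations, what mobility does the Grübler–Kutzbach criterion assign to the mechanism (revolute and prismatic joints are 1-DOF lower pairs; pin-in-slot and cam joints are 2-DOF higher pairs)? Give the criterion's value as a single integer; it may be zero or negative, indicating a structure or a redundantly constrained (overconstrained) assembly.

M = 9

ground; <1,0,0>
#1 <2,0,0>
R:1↔0 J1 <2,1,0>
#2 <3,1,0>
PS:1↔2 J2 <3,1,1>
#3 <4,1,1>
R:1↔3 J1 <4,2,1>
#4 <5,2,1>
C:1↔4 J2 <5,2,2>
#5 <6,2,2>
#6 <7,2,2>
PS:2↔5 J2 <7,2,3>
#7 <8,2,3>
R:7↔0 J1 <8,3,3>
#8 <9,3,3>
R:5↔6 J1 <9,4,3>
P:2↔6 J1 <9,5,3>
#9 <10,5,3>
R:0↔8 J1 <10,6,3>
P:0↔5 J1 <10,7,3>
PS:8↔9 J2 <10,7,4>
3×9 − 2×7 − 1×4 = 9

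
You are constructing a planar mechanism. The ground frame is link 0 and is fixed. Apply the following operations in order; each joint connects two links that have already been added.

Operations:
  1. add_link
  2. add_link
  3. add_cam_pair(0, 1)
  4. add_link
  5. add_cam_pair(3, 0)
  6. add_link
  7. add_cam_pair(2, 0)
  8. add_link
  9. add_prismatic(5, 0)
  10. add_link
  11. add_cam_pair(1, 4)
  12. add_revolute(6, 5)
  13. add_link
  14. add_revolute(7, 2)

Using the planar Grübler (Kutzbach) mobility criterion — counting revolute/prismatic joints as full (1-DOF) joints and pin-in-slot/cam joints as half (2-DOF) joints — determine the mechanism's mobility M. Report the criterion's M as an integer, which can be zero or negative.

M = 11

link 0 = ground. State L|J1|J2 = 1|0|0
+link1  2|0|0
+link2  3|0|0
C(0,1) f=2→J2  3|0|1
+link3  4|0|1
C(3,0) f=2→J2  4|0|2
+link4  5|0|2
C(2,0) f=2→J2  5|0|3
+link5  6|0|3
P(5,0) f=1→J1  6|1|3
+link6  7|1|3
C(1,4) f=2→J2  7|1|4
R(6,5) f=1→J1  7|2|4
+link7  8|2|4
R(7,2) f=1→J1  8|3|4
M = 3(8−1)−2·3−4 = 21−6−4 = 11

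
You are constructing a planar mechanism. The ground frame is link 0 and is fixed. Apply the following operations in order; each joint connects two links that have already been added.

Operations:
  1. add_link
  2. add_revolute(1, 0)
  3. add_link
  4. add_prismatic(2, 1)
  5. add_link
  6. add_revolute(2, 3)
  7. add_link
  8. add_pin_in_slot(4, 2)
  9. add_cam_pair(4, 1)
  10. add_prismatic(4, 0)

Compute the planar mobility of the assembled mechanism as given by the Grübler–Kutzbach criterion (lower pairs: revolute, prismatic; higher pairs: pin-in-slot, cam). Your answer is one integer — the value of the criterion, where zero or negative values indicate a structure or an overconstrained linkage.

ground; <1,0,0>
#1 <2,0,0>
R:1↔0 J1 <2,1,0>
#2 <3,1,0>
P:2↔1 J1 <3,2,0>
#3 <4,2,0>
R:2↔3 J1 <4,3,0>
#4 <5,3,0>
PS:4↔2 J2 <5,3,1>
C:4↔1 J2 <5,3,2>
P:4↔0 J1 <5,4,2>
3×4 − 2×4 − 1×2 = 2

M = 2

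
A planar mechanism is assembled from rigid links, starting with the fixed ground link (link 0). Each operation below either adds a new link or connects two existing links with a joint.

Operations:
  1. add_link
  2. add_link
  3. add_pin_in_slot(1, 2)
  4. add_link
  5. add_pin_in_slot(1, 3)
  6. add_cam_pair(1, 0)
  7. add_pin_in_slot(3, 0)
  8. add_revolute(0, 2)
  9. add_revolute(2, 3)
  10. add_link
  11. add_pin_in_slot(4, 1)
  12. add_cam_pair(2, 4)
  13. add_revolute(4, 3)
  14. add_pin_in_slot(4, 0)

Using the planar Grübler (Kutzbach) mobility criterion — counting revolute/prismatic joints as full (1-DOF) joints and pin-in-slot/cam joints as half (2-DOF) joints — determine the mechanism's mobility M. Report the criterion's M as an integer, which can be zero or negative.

M = -1

link 0 = ground. State L|J1|J2 = 1|0|0
+link1  2|0|0
+link2  3|0|0
PS(1,2) f=2→J2  3|0|1
+link3  4|0|1
PS(1,3) f=2→J2  4|0|2
C(1,0) f=2→J2  4|0|3
PS(3,0) f=2→J2  4|0|4
R(0,2) f=1→J1  4|1|4
R(2,3) f=1→J1  4|2|4
+link4  5|2|4
PS(4,1) f=2→J2  5|2|5
C(2,4) f=2→J2  5|2|6
R(4,3) f=1→J1  5|3|6
PS(4,0) f=2→J2  5|3|7
M = 3(5−1)−2·3−7 = 12−6−7 = -1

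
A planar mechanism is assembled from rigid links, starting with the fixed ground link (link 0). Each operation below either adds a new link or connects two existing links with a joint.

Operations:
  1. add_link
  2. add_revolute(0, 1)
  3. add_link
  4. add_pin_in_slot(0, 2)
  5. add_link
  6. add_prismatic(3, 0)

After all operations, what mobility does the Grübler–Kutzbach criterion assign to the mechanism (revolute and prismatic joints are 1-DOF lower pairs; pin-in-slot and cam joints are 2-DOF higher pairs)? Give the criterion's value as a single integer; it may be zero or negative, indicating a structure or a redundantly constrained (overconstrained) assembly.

M = 4

ground; <1,0,0>
#1 <2,0,0>
R:0↔1 J1 <2,1,0>
#2 <3,1,0>
PS:0↔2 J2 <3,1,1>
#3 <4,1,1>
P:3↔0 J1 <4,2,1>
3×3 − 2×2 − 1×1 = 4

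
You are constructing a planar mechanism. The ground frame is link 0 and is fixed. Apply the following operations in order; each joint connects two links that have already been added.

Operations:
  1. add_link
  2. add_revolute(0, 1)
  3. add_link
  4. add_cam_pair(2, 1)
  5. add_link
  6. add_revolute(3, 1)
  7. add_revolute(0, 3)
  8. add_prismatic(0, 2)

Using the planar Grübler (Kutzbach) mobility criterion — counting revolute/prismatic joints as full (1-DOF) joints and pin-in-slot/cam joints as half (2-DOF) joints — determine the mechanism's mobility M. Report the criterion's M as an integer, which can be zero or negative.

M = 0

(L,J1,J2)=(1,0,0); link0 fixed
link1: (2,0,0)
R 0-1 [J1]: (2,1,0)
link2: (3,1,0)
C 2-1 [J2]: (3,1,1)
link3: (4,1,1)
R 3-1 [J1]: (4,2,1)
R 0-3 [J1]: (4,3,1)
P 0-2 [J1]: (4,4,1)
Grübler: 3·3 − 2·4 − 1 = 0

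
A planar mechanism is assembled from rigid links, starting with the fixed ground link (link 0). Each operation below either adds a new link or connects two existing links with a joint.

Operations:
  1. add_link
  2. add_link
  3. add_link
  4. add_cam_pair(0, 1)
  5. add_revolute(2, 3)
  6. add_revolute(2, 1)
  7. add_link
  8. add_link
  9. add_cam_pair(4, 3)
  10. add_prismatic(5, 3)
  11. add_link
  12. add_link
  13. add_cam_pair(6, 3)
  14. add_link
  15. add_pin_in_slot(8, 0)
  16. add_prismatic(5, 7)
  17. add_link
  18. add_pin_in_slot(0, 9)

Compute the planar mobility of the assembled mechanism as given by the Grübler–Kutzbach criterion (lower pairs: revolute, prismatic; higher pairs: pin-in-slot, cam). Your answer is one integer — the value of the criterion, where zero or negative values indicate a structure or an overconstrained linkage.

M = 14

L=1 J1=0 J2=0
add link → L=2 J1=0 J2=0
add link → L=3 J1=0 J2=0
add link → L=4 J1=0 J2=0
C@0,1 dof=2 J2 → L=4 J1=0 J2=1
R@2,3 dof=1 J1 → L=4 J1=1 J2=1
R@2,1 dof=1 J1 → L=4 J1=2 J2=1
add link → L=5 J1=2 J2=1
add link → L=6 J1=2 J2=1
C@4,3 dof=2 J2 → L=6 J1=2 J2=2
P@5,3 dof=1 J1 → L=6 J1=3 J2=2
add link → L=7 J1=3 J2=2
add link → L=8 J1=3 J2=2
C@6,3 dof=2 J2 → L=8 J1=3 J2=3
add link → L=9 J1=3 J2=3
PS@8,0 dof=2 J2 → L=9 J1=3 J2=4
P@5,7 dof=1 J1 → L=9 J1=4 J2=4
add link → L=10 J1=4 J2=4
PS@0,9 dof=2 J2 → L=10 J1=4 J2=5
M=3(L−1)−2J1−J2=3·9−2·4−5=14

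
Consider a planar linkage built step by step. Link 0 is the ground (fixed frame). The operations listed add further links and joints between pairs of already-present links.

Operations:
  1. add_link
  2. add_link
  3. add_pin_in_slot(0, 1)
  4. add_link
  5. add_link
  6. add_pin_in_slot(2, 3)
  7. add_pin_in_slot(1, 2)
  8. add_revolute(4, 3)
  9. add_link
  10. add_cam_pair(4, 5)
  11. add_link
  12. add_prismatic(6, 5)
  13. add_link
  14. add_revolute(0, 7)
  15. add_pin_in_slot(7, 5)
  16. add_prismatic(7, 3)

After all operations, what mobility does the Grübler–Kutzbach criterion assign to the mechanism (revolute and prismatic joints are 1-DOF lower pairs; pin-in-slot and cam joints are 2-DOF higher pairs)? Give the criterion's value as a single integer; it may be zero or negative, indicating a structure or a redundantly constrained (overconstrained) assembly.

[1;0;0] (link 0 is ground)
L+ [2;0;0]
L+ [3;0;0]
PS(0,1)∈J2 [3;0;1]
L+ [4;0;1]
L+ [5;0;1]
PS(2,3)∈J2 [5;0;2]
PS(1,2)∈J2 [5;0;3]
R(4,3)∈J1 [5;1;3]
L+ [6;1;3]
C(4,5)∈J2 [6;1;4]
L+ [7;1;4]
P(6,5)∈J1 [7;2;4]
L+ [8;2;4]
R(0,7)∈J1 [8;3;4]
PS(7,5)∈J2 [8;3;5]
P(7,3)∈J1 [8;4;5]
mobility = 21 − 8 − 5 = 8

M = 8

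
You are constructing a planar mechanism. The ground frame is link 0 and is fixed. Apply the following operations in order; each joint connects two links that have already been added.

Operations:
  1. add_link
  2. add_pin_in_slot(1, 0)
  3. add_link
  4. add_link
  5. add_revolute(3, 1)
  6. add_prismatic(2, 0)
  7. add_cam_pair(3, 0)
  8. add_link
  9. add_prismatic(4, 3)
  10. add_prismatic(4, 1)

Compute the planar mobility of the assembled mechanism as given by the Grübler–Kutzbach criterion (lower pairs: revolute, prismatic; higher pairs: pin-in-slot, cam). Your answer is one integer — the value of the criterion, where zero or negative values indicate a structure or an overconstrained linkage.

L=1 J1=0 J2=0
add link → L=2 J1=0 J2=0
PS@1,0 dof=2 J2 → L=2 J1=0 J2=1
add link → L=3 J1=0 J2=1
add link → L=4 J1=0 J2=1
R@3,1 dof=1 J1 → L=4 J1=1 J2=1
P@2,0 dof=1 J1 → L=4 J1=2 J2=1
C@3,0 dof=2 J2 → L=4 J1=2 J2=2
add link → L=5 J1=2 J2=2
P@4,3 dof=1 J1 → L=5 J1=3 J2=2
P@4,1 dof=1 J1 → L=5 J1=4 J2=2
M=3(L−1)−2J1−J2=3·4−2·4−2=2

M = 2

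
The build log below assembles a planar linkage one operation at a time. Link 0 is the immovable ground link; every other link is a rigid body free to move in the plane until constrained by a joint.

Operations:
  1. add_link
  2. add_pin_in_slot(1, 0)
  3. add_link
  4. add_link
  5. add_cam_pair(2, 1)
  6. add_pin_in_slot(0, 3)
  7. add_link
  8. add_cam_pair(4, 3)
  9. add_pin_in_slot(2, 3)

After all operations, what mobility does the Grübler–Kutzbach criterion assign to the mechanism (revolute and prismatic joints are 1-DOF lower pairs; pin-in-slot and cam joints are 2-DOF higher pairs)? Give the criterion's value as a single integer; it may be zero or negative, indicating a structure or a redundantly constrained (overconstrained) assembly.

[1;0;0] (link 0 is ground)
L+ [2;0;0]
PS(1,0)∈J2 [2;0;1]
L+ [3;0;1]
L+ [4;0;1]
C(2,1)∈J2 [4;0;2]
PS(0,3)∈J2 [4;0;3]
L+ [5;0;3]
C(4,3)∈J2 [5;0;4]
PS(2,3)∈J2 [5;0;5]
mobility = 12 − 0 − 5 = 7

M = 7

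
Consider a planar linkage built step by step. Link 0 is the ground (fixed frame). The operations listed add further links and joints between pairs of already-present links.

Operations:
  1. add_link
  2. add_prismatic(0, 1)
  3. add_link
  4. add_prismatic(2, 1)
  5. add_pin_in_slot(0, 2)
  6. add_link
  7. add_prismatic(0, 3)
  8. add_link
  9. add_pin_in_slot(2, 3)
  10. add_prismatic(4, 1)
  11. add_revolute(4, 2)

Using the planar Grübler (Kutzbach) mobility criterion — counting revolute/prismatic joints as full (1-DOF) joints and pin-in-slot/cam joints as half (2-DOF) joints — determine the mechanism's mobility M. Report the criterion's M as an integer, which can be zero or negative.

(L,J1,J2)=(1,0,0); link0 fixed
link1: (2,0,0)
P 0-1 [J1]: (2,1,0)
link2: (3,1,0)
P 2-1 [J1]: (3,2,0)
PS 0-2 [J2]: (3,2,1)
link3: (4,2,1)
P 0-3 [J1]: (4,3,1)
link4: (5,3,1)
PS 2-3 [J2]: (5,3,2)
P 4-1 [J1]: (5,4,2)
R 4-2 [J1]: (5,5,2)
Grübler: 3·4 − 2·5 − 2 = 0

M = 0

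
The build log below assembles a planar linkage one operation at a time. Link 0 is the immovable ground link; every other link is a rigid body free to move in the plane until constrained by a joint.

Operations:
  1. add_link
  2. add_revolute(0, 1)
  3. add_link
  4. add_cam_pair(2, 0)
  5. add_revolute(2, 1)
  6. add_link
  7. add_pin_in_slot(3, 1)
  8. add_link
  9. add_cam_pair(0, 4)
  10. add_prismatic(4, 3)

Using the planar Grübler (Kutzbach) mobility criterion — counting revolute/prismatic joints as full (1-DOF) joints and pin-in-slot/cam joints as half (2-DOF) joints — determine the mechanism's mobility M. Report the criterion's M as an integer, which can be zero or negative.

M = 3

link 0 = ground. State L|J1|J2 = 1|0|0
+link1  2|0|0
R(0,1) f=1→J1  2|1|0
+link2  3|1|0
C(2,0) f=2→J2  3|1|1
R(2,1) f=1→J1  3|2|1
+link3  4|2|1
PS(3,1) f=2→J2  4|2|2
+link4  5|2|2
C(0,4) f=2→J2  5|2|3
P(4,3) f=1→J1  5|3|3
M = 3(5−1)−2·3−3 = 12−6−3 = 3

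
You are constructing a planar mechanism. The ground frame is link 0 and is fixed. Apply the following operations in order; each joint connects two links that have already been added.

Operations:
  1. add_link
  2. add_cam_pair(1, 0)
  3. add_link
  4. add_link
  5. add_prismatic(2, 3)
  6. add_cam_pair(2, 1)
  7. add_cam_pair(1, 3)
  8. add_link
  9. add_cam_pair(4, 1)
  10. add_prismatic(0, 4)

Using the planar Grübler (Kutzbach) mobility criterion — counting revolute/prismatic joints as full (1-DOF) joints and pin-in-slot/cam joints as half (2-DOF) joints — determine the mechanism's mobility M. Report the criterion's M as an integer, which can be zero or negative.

ground; <1,0,0>
#1 <2,0,0>
C:1↔0 J2 <2,0,1>
#2 <3,0,1>
#3 <4,0,1>
P:2↔3 J1 <4,1,1>
C:2↔1 J2 <4,1,2>
C:1↔3 J2 <4,1,3>
#4 <5,1,3>
C:4↔1 J2 <5,1,4>
P:0↔4 J1 <5,2,4>
3×4 − 2×2 − 1×4 = 4

M = 4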